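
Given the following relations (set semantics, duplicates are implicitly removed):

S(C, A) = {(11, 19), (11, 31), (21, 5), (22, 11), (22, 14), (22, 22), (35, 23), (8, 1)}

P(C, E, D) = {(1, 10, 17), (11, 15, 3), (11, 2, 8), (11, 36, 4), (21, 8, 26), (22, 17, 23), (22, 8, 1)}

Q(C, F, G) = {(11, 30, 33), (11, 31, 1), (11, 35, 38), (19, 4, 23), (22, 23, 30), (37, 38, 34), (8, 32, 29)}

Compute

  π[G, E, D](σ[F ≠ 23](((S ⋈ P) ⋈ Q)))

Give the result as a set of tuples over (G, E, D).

Joining S and P on C yields {(11, 19, 15, 3), (11, 19, 2, 8), (11, 19, 36, 4), (11, 31, 15, 3), (11, 31, 2, 8), (11, 31, 36, 4), (21, 5, 8, 26), (22, 11, 17, 23), (22, 11, 8, 1), (22, 14, 17, 23), (22, 14, 8, 1), (22, 22, 17, 23), (22, 22, 8, 1)}.
Joining (S ⋈ P) and Q on C yields {(11, 19, 15, 3, 30, 33), (11, 19, 15, 3, 31, 1), (11, 19, 15, 3, 35, 38), (11, 19, 2, 8, 30, 33), (11, 19, 2, 8, 31, 1), (11, 19, 2, 8, 35, 38), (11, 19, 36, 4, 30, 33), (11, 19, 36, 4, 31, 1), (11, 19, 36, 4, 35, 38), (11, 31, 15, 3, 30, 33), (11, 31, 15, 3, 31, 1), (11, 31, 15, 3, 35, 38), (11, 31, 2, 8, 30, 33), (11, 31, 2, 8, 31, 1), (11, 31, 2, 8, 35, 38), (11, 31, 36, 4, 30, 33), (11, 31, 36, 4, 31, 1), (11, 31, 36, 4, 35, 38), (22, 11, 17, 23, 23, 30), (22, 11, 8, 1, 23, 30), (22, 14, 17, 23, 23, 30), (22, 14, 8, 1, 23, 30), (22, 22, 17, 23, 23, 30), (22, 22, 8, 1, 23, 30)}.
Filtering on F ≠ 23 leaves {(11, 19, 15, 3, 30, 33), (11, 19, 15, 3, 31, 1), (11, 19, 15, 3, 35, 38), (11, 19, 2, 8, 30, 33), (11, 19, 2, 8, 31, 1), (11, 19, 2, 8, 35, 38), (11, 19, 36, 4, 30, 33), (11, 19, 36, 4, 31, 1), (11, 19, 36, 4, 35, 38), (11, 31, 15, 3, 30, 33), (11, 31, 15, 3, 31, 1), (11, 31, 15, 3, 35, 38), (11, 31, 2, 8, 30, 33), (11, 31, 2, 8, 31, 1), (11, 31, 2, 8, 35, 38), (11, 31, 36, 4, 30, 33), (11, 31, 36, 4, 31, 1), (11, 31, 36, 4, 35, 38)}.
Projecting to G, E, D (9 duplicate(s) eliminated): {(1, 15, 3), (1, 2, 8), (1, 36, 4), (33, 15, 3), (33, 2, 8), (33, 36, 4), (38, 15, 3), (38, 2, 8), (38, 36, 4)}

{(1, 15, 3), (1, 2, 8), (1, 36, 4), (33, 15, 3), (33, 2, 8), (33, 36, 4), (38, 15, 3), (38, 2, 8), (38, 36, 4)}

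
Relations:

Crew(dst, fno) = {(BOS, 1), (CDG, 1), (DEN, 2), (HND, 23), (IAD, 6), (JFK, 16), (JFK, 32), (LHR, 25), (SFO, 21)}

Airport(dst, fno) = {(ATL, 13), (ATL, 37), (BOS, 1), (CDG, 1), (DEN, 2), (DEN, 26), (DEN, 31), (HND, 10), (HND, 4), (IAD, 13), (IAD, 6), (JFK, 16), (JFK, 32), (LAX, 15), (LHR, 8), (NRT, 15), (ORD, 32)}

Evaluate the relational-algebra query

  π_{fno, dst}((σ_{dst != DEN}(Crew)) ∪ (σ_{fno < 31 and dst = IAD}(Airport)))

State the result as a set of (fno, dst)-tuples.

{(1, BOS), (1, CDG), (13, IAD), (16, JFK), (21, SFO), (23, HND), (25, LHR), (32, JFK), (6, IAD)}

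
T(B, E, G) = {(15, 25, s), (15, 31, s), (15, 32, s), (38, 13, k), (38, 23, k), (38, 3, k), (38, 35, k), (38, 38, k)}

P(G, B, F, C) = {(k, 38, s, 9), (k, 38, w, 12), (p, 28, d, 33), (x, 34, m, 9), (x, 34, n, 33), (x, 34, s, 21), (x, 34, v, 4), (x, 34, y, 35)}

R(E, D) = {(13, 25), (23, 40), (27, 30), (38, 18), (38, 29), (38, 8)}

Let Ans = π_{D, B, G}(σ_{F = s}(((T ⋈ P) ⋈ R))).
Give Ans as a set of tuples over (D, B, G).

{(18, 38, k), (25, 38, k), (29, 38, k), (40, 38, k), (8, 38, k)}

T ⋈ P (natural join on B, G): {(38, 13, k, s, 9), (38, 13, k, w, 12), (38, 23, k, s, 9), (38, 23, k, w, 12), (38, 3, k, s, 9), (38, 3, k, w, 12), (38, 35, k, s, 9), (38, 35, k, w, 12), (38, 38, k, s, 9), (38, 38, k, w, 12)}
(T ⋈ P) ⋈ R (natural join on E): {(38, 13, k, s, 9, 25), (38, 13, k, w, 12, 25), (38, 23, k, s, 9, 40), (38, 23, k, w, 12, 40), (38, 38, k, s, 9, 18), (38, 38, k, s, 9, 29), (38, 38, k, s, 9, 8), (38, 38, k, w, 12, 18), (38, 38, k, w, 12, 29), (38, 38, k, w, 12, 8)}
Apply σ_{F = s}; surviving tuples: {(38, 13, k, s, 9, 25), (38, 23, k, s, 9, 40), (38, 38, k, s, 9, 18), (38, 38, k, s, 9, 29), (38, 38, k, s, 9, 8)}
Projecting to D, B, G: {(18, 38, k), (25, 38, k), (29, 38, k), (40, 38, k), (8, 38, k)}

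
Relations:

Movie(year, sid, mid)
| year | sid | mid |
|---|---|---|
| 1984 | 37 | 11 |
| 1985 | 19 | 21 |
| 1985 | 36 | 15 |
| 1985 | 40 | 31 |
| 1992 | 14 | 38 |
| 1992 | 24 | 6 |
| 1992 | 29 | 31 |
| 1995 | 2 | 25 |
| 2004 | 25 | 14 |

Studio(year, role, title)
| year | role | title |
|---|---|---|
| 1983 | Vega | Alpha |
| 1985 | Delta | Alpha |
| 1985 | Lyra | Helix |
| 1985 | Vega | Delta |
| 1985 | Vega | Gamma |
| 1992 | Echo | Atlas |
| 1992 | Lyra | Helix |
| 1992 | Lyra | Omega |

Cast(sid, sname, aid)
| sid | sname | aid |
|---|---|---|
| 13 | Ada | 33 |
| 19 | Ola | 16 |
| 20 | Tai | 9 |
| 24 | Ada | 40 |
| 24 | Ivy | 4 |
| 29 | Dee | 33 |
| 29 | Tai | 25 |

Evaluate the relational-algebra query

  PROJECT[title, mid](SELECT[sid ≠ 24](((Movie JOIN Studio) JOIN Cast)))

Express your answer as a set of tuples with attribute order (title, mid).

Joining Movie and Studio on year yields {(1985, 19, 21, Delta, Alpha), (1985, 19, 21, Lyra, Helix), (1985, 19, 21, Vega, Delta), (1985, 19, 21, Vega, Gamma), (1985, 36, 15, Delta, Alpha), (1985, 36, 15, Lyra, Helix), (1985, 36, 15, Vega, Delta), (1985, 36, 15, Vega, Gamma), (1985, 40, 31, Delta, Alpha), (1985, 40, 31, Lyra, Helix), (1985, 40, 31, Vega, Delta), (1985, 40, 31, Vega, Gamma), (1992, 14, 38, Echo, Atlas), (1992, 14, 38, Lyra, Helix), (1992, 14, 38, Lyra, Omega), (1992, 24, 6, Echo, Atlas), (1992, 24, 6, Lyra, Helix), (1992, 24, 6, Lyra, Omega), (1992, 29, 31, Echo, Atlas), (1992, 29, 31, Lyra, Helix), (1992, 29, 31, Lyra, Omega)}.
Joining (Movie JOIN Studio) and Cast on sid yields {(1985, 19, 21, Delta, Alpha, Ola, 16), (1985, 19, 21, Lyra, Helix, Ola, 16), (1985, 19, 21, Vega, Delta, Ola, 16), (1985, 19, 21, Vega, Gamma, Ola, 16), (1992, 24, 6, Echo, Atlas, Ada, 40), (1992, 24, 6, Echo, Atlas, Ivy, 4), (1992, 24, 6, Lyra, Helix, Ada, 40), (1992, 24, 6, Lyra, Helix, Ivy, 4), (1992, 24, 6, Lyra, Omega, Ada, 40), (1992, 24, 6, Lyra, Omega, Ivy, 4), (1992, 29, 31, Echo, Atlas, Dee, 33), (1992, 29, 31, Echo, Atlas, Tai, 25), (1992, 29, 31, Lyra, Helix, Dee, 33), (1992, 29, 31, Lyra, Helix, Tai, 25), (1992, 29, 31, Lyra, Omega, Dee, 33), (1992, 29, 31, Lyra, Omega, Tai, 25)}.
Selection sid ≠ 24: {(1985, 19, 21, Delta, Alpha, Ola, 16), (1985, 19, 21, Lyra, Helix, Ola, 16), (1985, 19, 21, Vega, Delta, Ola, 16), (1985, 19, 21, Vega, Gamma, Ola, 16), (1992, 29, 31, Echo, Atlas, Dee, 33), (1992, 29, 31, Echo, Atlas, Tai, 25), (1992, 29, 31, Lyra, Helix, Dee, 33), (1992, 29, 31, Lyra, Helix, Tai, 25), (1992, 29, 31, Lyra, Omega, Dee, 33), (1992, 29, 31, Lyra, Omega, Tai, 25)}
Keep only column(s) title, mid (3 duplicate(s) eliminated): {(Alpha, 21), (Atlas, 31), (Delta, 21), (Gamma, 21), (Helix, 21), (Helix, 31), (Omega, 31)}

{(Alpha, 21), (Atlas, 31), (Delta, 21), (Gamma, 21), (Helix, 21), (Helix, 31), (Omega, 31)}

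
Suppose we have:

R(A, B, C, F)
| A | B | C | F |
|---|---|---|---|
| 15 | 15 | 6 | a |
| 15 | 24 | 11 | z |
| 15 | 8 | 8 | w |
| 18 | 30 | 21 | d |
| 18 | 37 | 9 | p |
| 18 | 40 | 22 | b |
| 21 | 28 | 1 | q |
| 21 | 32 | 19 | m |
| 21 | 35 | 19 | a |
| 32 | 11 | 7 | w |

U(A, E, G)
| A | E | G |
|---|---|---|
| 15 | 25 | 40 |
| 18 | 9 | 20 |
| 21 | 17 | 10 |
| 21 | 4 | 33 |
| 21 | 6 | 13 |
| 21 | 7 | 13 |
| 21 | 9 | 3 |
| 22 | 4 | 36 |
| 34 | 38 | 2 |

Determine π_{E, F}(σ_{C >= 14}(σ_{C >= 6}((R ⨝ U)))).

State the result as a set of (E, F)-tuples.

{(17, a), (17, m), (4, a), (4, m), (6, a), (6, m), (7, a), (7, m), (9, a), (9, b), (9, d), (9, m)}

Natural join on A: {(15, 15, 6, a, 25, 40), (15, 24, 11, z, 25, 40), (15, 8, 8, w, 25, 40), (18, 30, 21, d, 9, 20), (18, 37, 9, p, 9, 20), (18, 40, 22, b, 9, 20), (21, 28, 1, q, 17, 10), (21, 28, 1, q, 4, 33), (21, 28, 1, q, 6, 13), (21, 28, 1, q, 7, 13), (21, 28, 1, q, 9, 3), (21, 32, 19, m, 17, 10), (21, 32, 19, m, 4, 33), (21, 32, 19, m, 6, 13), (21, 32, 19, m, 7, 13), (21, 32, 19, m, 9, 3), (21, 35, 19, a, 17, 10), (21, 35, 19, a, 4, 33), (21, 35, 19, a, 6, 13), (21, 35, 19, a, 7, 13), (21, 35, 19, a, 9, 3)}
σ[C >= 6]: keep tuples satisfying C >= 6 → {(15, 15, 6, a, 25, 40), (15, 24, 11, z, 25, 40), (15, 8, 8, w, 25, 40), (18, 30, 21, d, 9, 20), (18, 37, 9, p, 9, 20), (18, 40, 22, b, 9, 20), (21, 32, 19, m, 17, 10), (21, 32, 19, m, 4, 33), (21, 32, 19, m, 6, 13), (21, 32, 19, m, 7, 13), (21, 32, 19, m, 9, 3), (21, 35, 19, a, 17, 10), (21, 35, 19, a, 4, 33), (21, 35, 19, a, 6, 13), (21, 35, 19, a, 7, 13), (21, 35, 19, a, 9, 3)}
σ[C >= 14]: keep tuples satisfying C >= 14 → {(18, 30, 21, d, 9, 20), (18, 40, 22, b, 9, 20), (21, 32, 19, m, 17, 10), (21, 32, 19, m, 4, 33), (21, 32, 19, m, 6, 13), (21, 32, 19, m, 7, 13), (21, 32, 19, m, 9, 3), (21, 35, 19, a, 17, 10), (21, 35, 19, a, 4, 33), (21, 35, 19, a, 6, 13), (21, 35, 19, a, 7, 13), (21, 35, 19, a, 9, 3)}
π[E, F]: project onto (E, F) → {(17, a), (17, m), (4, a), (4, m), (6, a), (6, m), (7, a), (7, m), (9, a), (9, b), (9, d), (9, m)}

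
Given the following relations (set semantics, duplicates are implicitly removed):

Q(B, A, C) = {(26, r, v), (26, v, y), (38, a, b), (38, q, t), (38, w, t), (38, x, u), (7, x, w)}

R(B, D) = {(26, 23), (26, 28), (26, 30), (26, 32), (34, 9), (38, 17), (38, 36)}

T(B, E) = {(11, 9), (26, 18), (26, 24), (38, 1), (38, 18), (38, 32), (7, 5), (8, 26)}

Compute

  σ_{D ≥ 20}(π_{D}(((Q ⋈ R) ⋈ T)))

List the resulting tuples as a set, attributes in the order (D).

Q ⋈ R (natural join on B): {(26, r, v, 23), (26, r, v, 28), (26, r, v, 30), (26, r, v, 32), (26, v, y, 23), (26, v, y, 28), (26, v, y, 30), (26, v, y, 32), (38, a, b, 17), (38, a, b, 36), (38, q, t, 17), (38, q, t, 36), (38, w, t, 17), (38, w, t, 36), (38, x, u, 17), (38, x, u, 36)}
(Q ⋈ R) ⋈ T (natural join on B): {(26, r, v, 23, 18), (26, r, v, 23, 24), (26, r, v, 28, 18), (26, r, v, 28, 24), (26, r, v, 30, 18), (26, r, v, 30, 24), (26, r, v, 32, 18), (26, r, v, 32, 24), (26, v, y, 23, 18), (26, v, y, 23, 24), (26, v, y, 28, 18), (26, v, y, 28, 24), (26, v, y, 30, 18), (26, v, y, 30, 24), (26, v, y, 32, 18), (26, v, y, 32, 24), (38, a, b, 17, 1), (38, a, b, 17, 18), (38, a, b, 17, 32), (38, a, b, 36, 1), (38, a, b, 36, 18), (38, a, b, 36, 32), (38, q, t, 17, 1), (38, q, t, 17, 18), (38, q, t, 17, 32), (38, q, t, 36, 1), (38, q, t, 36, 18), (38, q, t, 36, 32), (38, w, t, 17, 1), (38, w, t, 17, 18), (38, w, t, 17, 32), (38, w, t, 36, 1), (38, w, t, 36, 18), (38, w, t, 36, 32), (38, x, u, 17, 1), (38, x, u, 17, 18), (38, x, u, 17, 32), (38, x, u, 36, 1), (38, x, u, 36, 18), (38, x, u, 36, 32)}
Projecting to D (34 duplicate(s) eliminated): {17, 23, 28, 30, 32, 36}
σ[D ≥ 20]: keep tuples satisfying D ≥ 20 → {23, 28, 30, 32, 36}

{23, 28, 30, 32, 36}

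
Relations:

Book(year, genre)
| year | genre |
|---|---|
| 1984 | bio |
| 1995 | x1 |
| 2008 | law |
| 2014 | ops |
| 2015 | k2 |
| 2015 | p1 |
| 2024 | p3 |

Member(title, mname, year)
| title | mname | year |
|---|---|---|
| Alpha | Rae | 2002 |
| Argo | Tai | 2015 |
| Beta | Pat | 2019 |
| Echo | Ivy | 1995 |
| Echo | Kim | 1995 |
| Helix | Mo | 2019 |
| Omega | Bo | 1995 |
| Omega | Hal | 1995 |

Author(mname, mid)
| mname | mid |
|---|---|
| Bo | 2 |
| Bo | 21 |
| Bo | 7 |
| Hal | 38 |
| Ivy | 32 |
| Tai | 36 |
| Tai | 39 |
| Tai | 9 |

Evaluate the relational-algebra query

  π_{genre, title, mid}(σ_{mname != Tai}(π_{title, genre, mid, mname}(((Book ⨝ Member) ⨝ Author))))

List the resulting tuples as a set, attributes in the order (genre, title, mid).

{(x1, Echo, 32), (x1, Omega, 2), (x1, Omega, 21), (x1, Omega, 38), (x1, Omega, 7)}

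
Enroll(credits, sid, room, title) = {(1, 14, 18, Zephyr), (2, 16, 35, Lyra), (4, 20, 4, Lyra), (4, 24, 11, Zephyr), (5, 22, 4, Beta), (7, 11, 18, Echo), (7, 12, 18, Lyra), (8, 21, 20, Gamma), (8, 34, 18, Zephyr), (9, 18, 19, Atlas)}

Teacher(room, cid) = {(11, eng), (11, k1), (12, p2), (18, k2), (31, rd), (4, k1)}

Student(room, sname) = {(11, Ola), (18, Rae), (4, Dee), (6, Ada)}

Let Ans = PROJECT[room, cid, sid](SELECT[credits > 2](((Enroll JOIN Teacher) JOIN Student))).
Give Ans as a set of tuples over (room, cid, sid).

Enroll ⋈ Teacher (natural join on room): {(1, 14, 18, Zephyr, k2), (4, 20, 4, Lyra, k1), (4, 24, 11, Zephyr, eng), (4, 24, 11, Zephyr, k1), (5, 22, 4, Beta, k1), (7, 11, 18, Echo, k2), (7, 12, 18, Lyra, k2), (8, 34, 18, Zephyr, k2)}
(Enroll JOIN Teacher) ⋈ Student (natural join on room): {(1, 14, 18, Zephyr, k2, Rae), (4, 20, 4, Lyra, k1, Dee), (4, 24, 11, Zephyr, eng, Ola), (4, 24, 11, Zephyr, k1, Ola), (5, 22, 4, Beta, k1, Dee), (7, 11, 18, Echo, k2, Rae), (7, 12, 18, Lyra, k2, Rae), (8, 34, 18, Zephyr, k2, Rae)}
Selection credits > 2: {(4, 20, 4, Lyra, k1, Dee), (4, 24, 11, Zephyr, eng, Ola), (4, 24, 11, Zephyr, k1, Ola), (5, 22, 4, Beta, k1, Dee), (7, 11, 18, Echo, k2, Rae), (7, 12, 18, Lyra, k2, Rae), (8, 34, 18, Zephyr, k2, Rae)}
Keep only column(s) room, cid, sid: {(11, eng, 24), (11, k1, 24), (18, k2, 11), (18, k2, 12), (18, k2, 34), (4, k1, 20), (4, k1, 22)}

{(11, eng, 24), (11, k1, 24), (18, k2, 11), (18, k2, 12), (18, k2, 34), (4, k1, 20), (4, k1, 22)}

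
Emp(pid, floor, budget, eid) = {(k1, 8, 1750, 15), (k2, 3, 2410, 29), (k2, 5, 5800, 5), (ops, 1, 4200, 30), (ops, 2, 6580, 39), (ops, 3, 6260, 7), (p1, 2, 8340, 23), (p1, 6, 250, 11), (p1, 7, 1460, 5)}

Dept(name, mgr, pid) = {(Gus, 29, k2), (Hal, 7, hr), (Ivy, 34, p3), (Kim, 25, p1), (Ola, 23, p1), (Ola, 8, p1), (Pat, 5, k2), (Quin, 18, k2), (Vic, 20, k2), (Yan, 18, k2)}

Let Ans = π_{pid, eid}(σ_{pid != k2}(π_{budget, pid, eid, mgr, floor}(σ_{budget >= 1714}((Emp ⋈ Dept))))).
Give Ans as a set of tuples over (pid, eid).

{(p1, 23)}

Natural join on pid: {(k2, 3, 2410, 29, Gus, 29), (k2, 3, 2410, 29, Pat, 5), (k2, 3, 2410, 29, Quin, 18), (k2, 3, 2410, 29, Vic, 20), (k2, 3, 2410, 29, Yan, 18), (k2, 5, 5800, 5, Gus, 29), (k2, 5, 5800, 5, Pat, 5), (k2, 5, 5800, 5, Quin, 18), (k2, 5, 5800, 5, Vic, 20), (k2, 5, 5800, 5, Yan, 18), (p1, 2, 8340, 23, Kim, 25), (p1, 2, 8340, 23, Ola, 23), (p1, 2, 8340, 23, Ola, 8), (p1, 6, 250, 11, Kim, 25), (p1, 6, 250, 11, Ola, 23), (p1, 6, 250, 11, Ola, 8), (p1, 7, 1460, 5, Kim, 25), (p1, 7, 1460, 5, Ola, 23), (p1, 7, 1460, 5, Ola, 8)}
σ[budget >= 1714]: keep tuples satisfying budget >= 1714 → {(k2, 3, 2410, 29, Gus, 29), (k2, 3, 2410, 29, Pat, 5), (k2, 3, 2410, 29, Quin, 18), (k2, 3, 2410, 29, Vic, 20), (k2, 3, 2410, 29, Yan, 18), (k2, 5, 5800, 5, Gus, 29), (k2, 5, 5800, 5, Pat, 5), (k2, 5, 5800, 5, Quin, 18), (k2, 5, 5800, 5, Vic, 20), (k2, 5, 5800, 5, Yan, 18), (p1, 2, 8340, 23, Kim, 25), (p1, 2, 8340, 23, Ola, 23), (p1, 2, 8340, 23, Ola, 8)}
π[budget, pid, eid, mgr, floor]: project onto (budget, pid, eid, mgr, floor) (2 duplicate(s) eliminated) → {(2410, k2, 29, 18, 3), (2410, k2, 29, 20, 3), (2410, k2, 29, 29, 3), (2410, k2, 29, 5, 3), (5800, k2, 5, 18, 5), (5800, k2, 5, 20, 5), (5800, k2, 5, 29, 5), (5800, k2, 5, 5, 5), (8340, p1, 23, 23, 2), (8340, p1, 23, 25, 2), (8340, p1, 23, 8, 2)}
σ[pid != k2]: keep tuples satisfying pid != k2 → {(8340, p1, 23, 23, 2), (8340, p1, 23, 25, 2), (8340, p1, 23, 8, 2)}
π[pid, eid]: project onto (pid, eid) (2 duplicate(s) eliminated) → {(p1, 23)}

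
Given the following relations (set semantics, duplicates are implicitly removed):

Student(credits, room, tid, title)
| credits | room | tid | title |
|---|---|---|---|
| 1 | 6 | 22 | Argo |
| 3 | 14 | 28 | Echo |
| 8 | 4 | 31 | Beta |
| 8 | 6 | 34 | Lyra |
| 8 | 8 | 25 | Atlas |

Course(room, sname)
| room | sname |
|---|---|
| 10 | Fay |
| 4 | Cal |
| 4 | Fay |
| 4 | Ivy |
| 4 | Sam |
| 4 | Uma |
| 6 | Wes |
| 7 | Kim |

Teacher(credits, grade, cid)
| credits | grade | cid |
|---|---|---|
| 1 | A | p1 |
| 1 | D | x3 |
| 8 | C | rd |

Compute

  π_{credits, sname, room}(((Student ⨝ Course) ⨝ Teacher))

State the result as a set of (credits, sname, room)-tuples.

Natural join on room: {(1, 6, 22, Argo, Wes), (8, 4, 31, Beta, Cal), (8, 4, 31, Beta, Fay), (8, 4, 31, Beta, Ivy), (8, 4, 31, Beta, Sam), (8, 4, 31, Beta, Uma), (8, 6, 34, Lyra, Wes)}
Natural join on credits: {(1, 6, 22, Argo, Wes, A, p1), (1, 6, 22, Argo, Wes, D, x3), (8, 4, 31, Beta, Cal, C, rd), (8, 4, 31, Beta, Fay, C, rd), (8, 4, 31, Beta, Ivy, C, rd), (8, 4, 31, Beta, Sam, C, rd), (8, 4, 31, Beta, Uma, C, rd), (8, 6, 34, Lyra, Wes, C, rd)}
π[credits, sname, room]: project onto (credits, sname, room) (1 duplicate(s) eliminated) → {(1, Wes, 6), (8, Cal, 4), (8, Fay, 4), (8, Ivy, 4), (8, Sam, 4), (8, Uma, 4), (8, Wes, 6)}

{(1, Wes, 6), (8, Cal, 4), (8, Fay, 4), (8, Ivy, 4), (8, Sam, 4), (8, Uma, 4), (8, Wes, 6)}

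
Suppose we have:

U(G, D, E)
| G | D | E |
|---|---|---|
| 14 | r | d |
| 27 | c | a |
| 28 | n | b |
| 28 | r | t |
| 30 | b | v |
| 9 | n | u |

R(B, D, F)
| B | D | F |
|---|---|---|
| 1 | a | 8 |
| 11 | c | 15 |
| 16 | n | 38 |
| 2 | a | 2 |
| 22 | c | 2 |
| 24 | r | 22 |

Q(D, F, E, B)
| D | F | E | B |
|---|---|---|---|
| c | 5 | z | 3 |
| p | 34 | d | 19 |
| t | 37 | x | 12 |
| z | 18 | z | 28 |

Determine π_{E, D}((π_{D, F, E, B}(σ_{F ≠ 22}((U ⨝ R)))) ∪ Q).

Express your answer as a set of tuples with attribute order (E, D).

{(a, c), (b, n), (d, p), (u, n), (x, t), (z, c), (z, z)}

U ⋈ R (natural join on D): {(14, r, d, 24, 22), (27, c, a, 11, 15), (27, c, a, 22, 2), (28, n, b, 16, 38), (28, r, t, 24, 22), (9, n, u, 16, 38)}
Filtering on F ≠ 22 leaves {(27, c, a, 11, 15), (27, c, a, 22, 2), (28, n, b, 16, 38), (9, n, u, 16, 38)}.
π_{D, F, E, B} gives {(c, 15, a, 11), (c, 2, a, 22), (n, 38, b, 16), (n, 38, u, 16)}.
Union: {(c, 15, a, 11), (c, 2, a, 22), (n, 38, b, 16), (n, 38, u, 16)} with {(c, 5, z, 3), (p, 34, d, 19), (t, 37, x, 12), (z, 18, z, 28)} → {(c, 15, a, 11), (c, 2, a, 22), (c, 5, z, 3), (n, 38, b, 16), (n, 38, u, 16), (p, 34, d, 19), (t, 37, x, 12), (z, 18, z, 28)}
π_{E, D} gives {(a, c), (b, n), (d, p), (u, n), (x, t), (z, c), (z, z)} (1 duplicate(s) eliminated).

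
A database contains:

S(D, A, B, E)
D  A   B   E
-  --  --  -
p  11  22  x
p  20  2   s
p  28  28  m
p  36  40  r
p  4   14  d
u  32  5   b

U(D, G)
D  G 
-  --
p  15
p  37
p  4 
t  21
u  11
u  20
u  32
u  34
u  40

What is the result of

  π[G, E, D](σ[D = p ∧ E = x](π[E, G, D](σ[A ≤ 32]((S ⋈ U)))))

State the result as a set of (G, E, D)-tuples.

Joining S and U on D yields {(p, 11, 22, x, 15), (p, 11, 22, x, 37), (p, 11, 22, x, 4), (p, 20, 2, s, 15), (p, 20, 2, s, 37), (p, 20, 2, s, 4), (p, 28, 28, m, 15), (p, 28, 28, m, 37), (p, 28, 28, m, 4), (p, 36, 40, r, 15), (p, 36, 40, r, 37), (p, 36, 40, r, 4), (p, 4, 14, d, 15), (p, 4, 14, d, 37), (p, 4, 14, d, 4), (u, 32, 5, b, 11), (u, 32, 5, b, 20), (u, 32, 5, b, 32), (u, 32, 5, b, 34), (u, 32, 5, b, 40)}.
Apply σ_{A ≤ 32}; surviving tuples: {(p, 11, 22, x, 15), (p, 11, 22, x, 37), (p, 11, 22, x, 4), (p, 20, 2, s, 15), (p, 20, 2, s, 37), (p, 20, 2, s, 4), (p, 28, 28, m, 15), (p, 28, 28, m, 37), (p, 28, 28, m, 4), (p, 4, 14, d, 15), (p, 4, 14, d, 37), (p, 4, 14, d, 4), (u, 32, 5, b, 11), (u, 32, 5, b, 20), (u, 32, 5, b, 32), (u, 32, 5, b, 34), (u, 32, 5, b, 40)}
π[E, G, D]: project onto (E, G, D) → {(b, 11, u), (b, 20, u), (b, 32, u), (b, 34, u), (b, 40, u), (d, 15, p), (d, 37, p), (d, 4, p), (m, 15, p), (m, 37, p), (m, 4, p), (s, 15, p), (s, 37, p), (s, 4, p), (x, 15, p), (x, 37, p), (x, 4, p)}
Apply σ_{D = p ∧ E = x}; surviving tuples: {(x, 15, p), (x, 37, p), (x, 4, p)}
π[G, E, D]: project onto (G, E, D) → {(15, x, p), (37, x, p), (4, x, p)}

{(15, x, p), (37, x, p), (4, x, p)}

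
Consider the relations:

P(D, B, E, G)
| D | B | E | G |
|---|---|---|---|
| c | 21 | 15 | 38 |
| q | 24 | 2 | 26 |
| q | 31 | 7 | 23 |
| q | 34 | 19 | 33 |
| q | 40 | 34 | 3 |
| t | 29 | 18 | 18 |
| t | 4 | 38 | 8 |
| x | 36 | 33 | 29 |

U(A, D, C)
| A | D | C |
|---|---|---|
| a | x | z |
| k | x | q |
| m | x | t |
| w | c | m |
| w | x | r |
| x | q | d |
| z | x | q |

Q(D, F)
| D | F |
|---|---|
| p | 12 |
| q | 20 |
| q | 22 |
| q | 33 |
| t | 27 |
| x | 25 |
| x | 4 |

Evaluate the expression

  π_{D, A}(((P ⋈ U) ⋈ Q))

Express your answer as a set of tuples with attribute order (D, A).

{(q, x), (x, a), (x, k), (x, m), (x, w), (x, z)}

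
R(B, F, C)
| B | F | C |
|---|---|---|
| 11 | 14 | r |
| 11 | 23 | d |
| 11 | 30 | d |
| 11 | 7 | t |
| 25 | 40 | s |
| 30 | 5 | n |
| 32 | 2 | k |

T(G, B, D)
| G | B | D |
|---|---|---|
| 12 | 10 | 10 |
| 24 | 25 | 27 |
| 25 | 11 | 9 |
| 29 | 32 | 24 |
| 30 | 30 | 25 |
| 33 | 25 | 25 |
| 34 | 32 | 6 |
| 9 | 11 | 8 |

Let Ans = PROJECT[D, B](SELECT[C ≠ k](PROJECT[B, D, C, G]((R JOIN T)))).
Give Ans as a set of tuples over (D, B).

R ⋈ T (natural join on B): {(11, 14, r, 25, 9), (11, 14, r, 9, 8), (11, 23, d, 25, 9), (11, 23, d, 9, 8), (11, 30, d, 25, 9), (11, 30, d, 9, 8), (11, 7, t, 25, 9), (11, 7, t, 9, 8), (25, 40, s, 24, 27), (25, 40, s, 33, 25), (30, 5, n, 30, 25), (32, 2, k, 29, 24), (32, 2, k, 34, 6)}
Projecting to B, D, C, G (2 duplicate(s) eliminated): {(11, 8, d, 9), (11, 8, r, 9), (11, 8, t, 9), (11, 9, d, 25), (11, 9, r, 25), (11, 9, t, 25), (25, 25, s, 33), (25, 27, s, 24), (30, 25, n, 30), (32, 24, k, 29), (32, 6, k, 34)}
Selection C ≠ k: {(11, 8, d, 9), (11, 8, r, 9), (11, 8, t, 9), (11, 9, d, 25), (11, 9, r, 25), (11, 9, t, 25), (25, 25, s, 33), (25, 27, s, 24), (30, 25, n, 30)}
Projecting to D, B (4 duplicate(s) eliminated): {(25, 25), (25, 30), (27, 25), (8, 11), (9, 11)}

{(25, 25), (25, 30), (27, 25), (8, 11), (9, 11)}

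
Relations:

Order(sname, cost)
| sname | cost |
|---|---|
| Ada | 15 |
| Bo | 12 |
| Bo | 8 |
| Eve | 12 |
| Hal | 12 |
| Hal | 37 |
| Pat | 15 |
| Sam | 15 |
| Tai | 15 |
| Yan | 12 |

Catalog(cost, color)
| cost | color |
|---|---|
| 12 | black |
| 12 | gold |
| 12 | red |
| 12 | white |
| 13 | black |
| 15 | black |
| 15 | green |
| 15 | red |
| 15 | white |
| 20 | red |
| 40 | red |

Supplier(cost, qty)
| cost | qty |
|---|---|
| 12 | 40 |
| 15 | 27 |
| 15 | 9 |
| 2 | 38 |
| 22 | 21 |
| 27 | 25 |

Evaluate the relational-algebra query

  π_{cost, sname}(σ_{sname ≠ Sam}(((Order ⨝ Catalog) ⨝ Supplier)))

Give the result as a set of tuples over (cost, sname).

{(12, Bo), (12, Eve), (12, Hal), (12, Yan), (15, Ada), (15, Pat), (15, Tai)}

Joining Order and Catalog on cost yields {(Ada, 15, black), (Ada, 15, green), (Ada, 15, red), (Ada, 15, white), (Bo, 12, black), (Bo, 12, gold), (Bo, 12, red), (Bo, 12, white), (Eve, 12, black), (Eve, 12, gold), (Eve, 12, red), (Eve, 12, white), (Hal, 12, black), (Hal, 12, gold), (Hal, 12, red), (Hal, 12, white), (Pat, 15, black), (Pat, 15, green), (Pat, 15, red), (Pat, 15, white), (Sam, 15, black), (Sam, 15, green), (Sam, 15, red), (Sam, 15, white), (Tai, 15, black), (Tai, 15, green), (Tai, 15, red), (Tai, 15, white), (Yan, 12, black), (Yan, 12, gold), (Yan, 12, red), (Yan, 12, white)}.
Joining (Order ⨝ Catalog) and Supplier on cost yields {(Ada, 15, black, 27), (Ada, 15, black, 9), (Ada, 15, green, 27), (Ada, 15, green, 9), (Ada, 15, red, 27), (Ada, 15, red, 9), (Ada, 15, white, 27), (Ada, 15, white, 9), (Bo, 12, black, 40), (Bo, 12, gold, 40), (Bo, 12, red, 40), (Bo, 12, white, 40), (Eve, 12, black, 40), (Eve, 12, gold, 40), (Eve, 12, red, 40), (Eve, 12, white, 40), (Hal, 12, black, 40), (Hal, 12, gold, 40), (Hal, 12, red, 40), (Hal, 12, white, 40), (Pat, 15, black, 27), (Pat, 15, black, 9), (Pat, 15, green, 27), (Pat, 15, green, 9), (Pat, 15, red, 27), (Pat, 15, red, 9), (Pat, 15, white, 27), (Pat, 15, white, 9), (Sam, 15, black, 27), (Sam, 15, black, 9), (Sam, 15, green, 27), (Sam, 15, green, 9), (Sam, 15, red, 27), (Sam, 15, red, 9), (Sam, 15, white, 27), (Sam, 15, white, 9), (Tai, 15, black, 27), (Tai, 15, black, 9), (Tai, 15, green, 27), (Tai, 15, green, 9), (Tai, 15, red, 27), (Tai, 15, red, 9), (Tai, 15, white, 27), (Tai, 15, white, 9), (Yan, 12, black, 40), (Yan, 12, gold, 40), (Yan, 12, red, 40), (Yan, 12, white, 40)}.
Filtering on sname ≠ Sam leaves {(Ada, 15, black, 27), (Ada, 15, black, 9), (Ada, 15, green, 27), (Ada, 15, green, 9), (Ada, 15, red, 27), (Ada, 15, red, 9), (Ada, 15, white, 27), (Ada, 15, white, 9), (Bo, 12, black, 40), (Bo, 12, gold, 40), (Bo, 12, red, 40), (Bo, 12, white, 40), (Eve, 12, black, 40), (Eve, 12, gold, 40), (Eve, 12, red, 40), (Eve, 12, white, 40), (Hal, 12, black, 40), (Hal, 12, gold, 40), (Hal, 12, red, 40), (Hal, 12, white, 40), (Pat, 15, black, 27), (Pat, 15, black, 9), (Pat, 15, green, 27), (Pat, 15, green, 9), (Pat, 15, red, 27), (Pat, 15, red, 9), (Pat, 15, white, 27), (Pat, 15, white, 9), (Tai, 15, black, 27), (Tai, 15, black, 9), (Tai, 15, green, 27), (Tai, 15, green, 9), (Tai, 15, red, 27), (Tai, 15, red, 9), (Tai, 15, white, 27), (Tai, 15, white, 9), (Yan, 12, black, 40), (Yan, 12, gold, 40), (Yan, 12, red, 40), (Yan, 12, white, 40)}.
Projecting to cost, sname (33 duplicate(s) eliminated): {(12, Bo), (12, Eve), (12, Hal), (12, Yan), (15, Ada), (15, Pat), (15, Tai)}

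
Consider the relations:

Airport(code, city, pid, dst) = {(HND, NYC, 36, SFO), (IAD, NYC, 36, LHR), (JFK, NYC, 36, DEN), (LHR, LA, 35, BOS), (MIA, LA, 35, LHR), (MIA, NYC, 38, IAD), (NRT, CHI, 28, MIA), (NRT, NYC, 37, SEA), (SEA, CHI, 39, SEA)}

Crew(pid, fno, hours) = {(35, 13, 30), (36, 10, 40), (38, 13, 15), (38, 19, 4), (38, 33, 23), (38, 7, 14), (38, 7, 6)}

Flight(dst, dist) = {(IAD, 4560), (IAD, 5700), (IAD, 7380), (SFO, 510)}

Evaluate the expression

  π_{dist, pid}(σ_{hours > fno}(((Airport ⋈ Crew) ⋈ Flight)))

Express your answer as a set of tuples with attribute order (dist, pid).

Airport ⋈ Crew (natural join on pid): {(HND, NYC, 36, SFO, 10, 40), (IAD, NYC, 36, LHR, 10, 40), (JFK, NYC, 36, DEN, 10, 40), (LHR, LA, 35, BOS, 13, 30), (MIA, LA, 35, LHR, 13, 30), (MIA, NYC, 38, IAD, 13, 15), (MIA, NYC, 38, IAD, 19, 4), (MIA, NYC, 38, IAD, 33, 23), (MIA, NYC, 38, IAD, 7, 14), (MIA, NYC, 38, IAD, 7, 6)}
(Airport ⋈ Crew) ⋈ Flight (natural join on dst): {(HND, NYC, 36, SFO, 10, 40, 510), (MIA, NYC, 38, IAD, 13, 15, 4560), (MIA, NYC, 38, IAD, 13, 15, 5700), (MIA, NYC, 38, IAD, 13, 15, 7380), (MIA, NYC, 38, IAD, 19, 4, 4560), (MIA, NYC, 38, IAD, 19, 4, 5700), (MIA, NYC, 38, IAD, 19, 4, 7380), (MIA, NYC, 38, IAD, 33, 23, 4560), (MIA, NYC, 38, IAD, 33, 23, 5700), (MIA, NYC, 38, IAD, 33, 23, 7380), (MIA, NYC, 38, IAD, 7, 14, 4560), (MIA, NYC, 38, IAD, 7, 14, 5700), (MIA, NYC, 38, IAD, 7, 14, 7380), (MIA, NYC, 38, IAD, 7, 6, 4560), (MIA, NYC, 38, IAD, 7, 6, 5700), (MIA, NYC, 38, IAD, 7, 6, 7380)}
σ[hours > fno]: keep tuples satisfying hours > fno → {(HND, NYC, 36, SFO, 10, 40, 510), (MIA, NYC, 38, IAD, 13, 15, 4560), (MIA, NYC, 38, IAD, 13, 15, 5700), (MIA, NYC, 38, IAD, 13, 15, 7380), (MIA, NYC, 38, IAD, 7, 14, 4560), (MIA, NYC, 38, IAD, 7, 14, 5700), (MIA, NYC, 38, IAD, 7, 14, 7380)}
Keep only column(s) dist, pid (3 duplicate(s) eliminated): {(4560, 38), (510, 36), (5700, 38), (7380, 38)}

{(4560, 38), (510, 36), (5700, 38), (7380, 38)}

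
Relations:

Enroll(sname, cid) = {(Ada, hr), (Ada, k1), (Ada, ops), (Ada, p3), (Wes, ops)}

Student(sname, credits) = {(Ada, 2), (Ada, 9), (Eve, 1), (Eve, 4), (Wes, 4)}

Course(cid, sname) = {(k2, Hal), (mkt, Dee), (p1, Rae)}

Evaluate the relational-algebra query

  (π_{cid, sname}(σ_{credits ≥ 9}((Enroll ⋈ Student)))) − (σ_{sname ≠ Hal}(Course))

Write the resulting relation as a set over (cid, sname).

{(hr, Ada), (k1, Ada), (ops, Ada), (p3, Ada)}

Natural join on sname: {(Ada, hr, 2), (Ada, hr, 9), (Ada, k1, 2), (Ada, k1, 9), (Ada, ops, 2), (Ada, ops, 9), (Ada, p3, 2), (Ada, p3, 9), (Wes, ops, 4)}
Filtering on credits ≥ 9 leaves {(Ada, hr, 9), (Ada, k1, 9), (Ada, ops, 9), (Ada, p3, 9)}.
π_{cid, sname} gives {(hr, Ada), (k1, Ada), (ops, Ada), (p3, Ada)}.
Filtering on sname ≠ Hal leaves {(mkt, Dee), (p1, Rae)}.
Taking the difference: {(hr, Ada), (k1, Ada), (ops, Ada), (p3, Ada)}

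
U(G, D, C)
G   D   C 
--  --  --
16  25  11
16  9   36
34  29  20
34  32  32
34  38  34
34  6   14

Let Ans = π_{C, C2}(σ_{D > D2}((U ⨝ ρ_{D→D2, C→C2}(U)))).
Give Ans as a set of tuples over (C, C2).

ρ[D→D2, C→C2]: schema becomes (G, D2, C2); tuples unchanged.
Joining U and ρ_{D→D2, C→C2}(U) on G yields {(16, 25, 11, 25, 11), (16, 25, 11, 9, 36), (16, 9, 36, 25, 11), (16, 9, 36, 9, 36), (34, 29, 20, 29, 20), (34, 29, 20, 32, 32), (34, 29, 20, 38, 34), (34, 29, 20, 6, 14), (34, 32, 32, 29, 20), (34, 32, 32, 32, 32), (34, 32, 32, 38, 34), (34, 32, 32, 6, 14), (34, 38, 34, 29, 20), (34, 38, 34, 32, 32), (34, 38, 34, 38, 34), (34, 38, 34, 6, 14), (34, 6, 14, 29, 20), (34, 6, 14, 32, 32), (34, 6, 14, 38, 34), (34, 6, 14, 6, 14)}.
Selection D > D2: {(16, 25, 11, 9, 36), (34, 29, 20, 6, 14), (34, 32, 32, 29, 20), (34, 32, 32, 6, 14), (34, 38, 34, 29, 20), (34, 38, 34, 32, 32), (34, 38, 34, 6, 14)}
Projecting to C, C2: {(11, 36), (20, 14), (32, 14), (32, 20), (34, 14), (34, 20), (34, 32)}

{(11, 36), (20, 14), (32, 14), (32, 20), (34, 14), (34, 20), (34, 32)}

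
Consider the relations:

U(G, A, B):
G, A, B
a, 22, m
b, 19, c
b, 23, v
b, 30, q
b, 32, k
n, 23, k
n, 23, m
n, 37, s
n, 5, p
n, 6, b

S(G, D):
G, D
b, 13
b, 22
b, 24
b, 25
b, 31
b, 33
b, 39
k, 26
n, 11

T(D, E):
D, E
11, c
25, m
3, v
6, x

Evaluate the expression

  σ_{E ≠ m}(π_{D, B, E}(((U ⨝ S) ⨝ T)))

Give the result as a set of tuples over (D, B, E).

U ⋈ S (natural join on G): {(b, 19, c, 13), (b, 19, c, 22), (b, 19, c, 24), (b, 19, c, 25), (b, 19, c, 31), (b, 19, c, 33), (b, 19, c, 39), (b, 23, v, 13), (b, 23, v, 22), (b, 23, v, 24), (b, 23, v, 25), (b, 23, v, 31), (b, 23, v, 33), (b, 23, v, 39), (b, 30, q, 13), (b, 30, q, 22), (b, 30, q, 24), (b, 30, q, 25), (b, 30, q, 31), (b, 30, q, 33), (b, 30, q, 39), (b, 32, k, 13), (b, 32, k, 22), (b, 32, k, 24), (b, 32, k, 25), (b, 32, k, 31), (b, 32, k, 33), (b, 32, k, 39), (n, 23, k, 11), (n, 23, m, 11), (n, 37, s, 11), (n, 5, p, 11), (n, 6, b, 11)}
(U ⨝ S) ⋈ T (natural join on D): {(b, 19, c, 25, m), (b, 23, v, 25, m), (b, 30, q, 25, m), (b, 32, k, 25, m), (n, 23, k, 11, c), (n, 23, m, 11, c), (n, 37, s, 11, c), (n, 5, p, 11, c), (n, 6, b, 11, c)}
Keep only column(s) D, B, E: {(11, b, c), (11, k, c), (11, m, c), (11, p, c), (11, s, c), (25, c, m), (25, k, m), (25, q, m), (25, v, m)}
σ[E ≠ m]: keep tuples satisfying E ≠ m → {(11, b, c), (11, k, c), (11, m, c), (11, p, c), (11, s, c)}

{(11, b, c), (11, k, c), (11, m, c), (11, p, c), (11, s, c)}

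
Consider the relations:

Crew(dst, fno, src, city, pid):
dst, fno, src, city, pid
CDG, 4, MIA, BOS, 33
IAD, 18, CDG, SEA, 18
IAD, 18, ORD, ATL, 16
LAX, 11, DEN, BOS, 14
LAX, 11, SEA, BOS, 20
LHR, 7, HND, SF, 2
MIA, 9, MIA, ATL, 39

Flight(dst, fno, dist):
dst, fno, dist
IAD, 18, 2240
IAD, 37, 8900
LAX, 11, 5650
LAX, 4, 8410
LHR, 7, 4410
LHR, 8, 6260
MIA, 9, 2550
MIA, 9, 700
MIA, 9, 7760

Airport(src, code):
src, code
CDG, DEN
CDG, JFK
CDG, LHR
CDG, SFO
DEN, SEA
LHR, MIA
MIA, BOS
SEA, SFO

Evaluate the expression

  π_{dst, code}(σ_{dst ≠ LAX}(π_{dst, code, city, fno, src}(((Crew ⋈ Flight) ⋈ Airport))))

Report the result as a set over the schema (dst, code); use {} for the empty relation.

{(IAD, DEN), (IAD, JFK), (IAD, LHR), (IAD, SFO), (MIA, BOS)}

Joining Crew and Flight on dst, fno yields {(IAD, 18, CDG, SEA, 18, 2240), (IAD, 18, ORD, ATL, 16, 2240), (LAX, 11, DEN, BOS, 14, 5650), (LAX, 11, SEA, BOS, 20, 5650), (LHR, 7, HND, SF, 2, 4410), (MIA, 9, MIA, ATL, 39, 2550), (MIA, 9, MIA, ATL, 39, 700), (MIA, 9, MIA, ATL, 39, 7760)}.
Joining (Crew ⋈ Flight) and Airport on src yields {(IAD, 18, CDG, SEA, 18, 2240, DEN), (IAD, 18, CDG, SEA, 18, 2240, JFK), (IAD, 18, CDG, SEA, 18, 2240, LHR), (IAD, 18, CDG, SEA, 18, 2240, SFO), (LAX, 11, DEN, BOS, 14, 5650, SEA), (LAX, 11, SEA, BOS, 20, 5650, SFO), (MIA, 9, MIA, ATL, 39, 2550, BOS), (MIA, 9, MIA, ATL, 39, 700, BOS), (MIA, 9, MIA, ATL, 39, 7760, BOS)}.
Projecting to dst, code, city, fno, src (2 duplicate(s) eliminated): {(IAD, DEN, SEA, 18, CDG), (IAD, JFK, SEA, 18, CDG), (IAD, LHR, SEA, 18, CDG), (IAD, SFO, SEA, 18, CDG), (LAX, SEA, BOS, 11, DEN), (LAX, SFO, BOS, 11, SEA), (MIA, BOS, ATL, 9, MIA)}
Selection dst ≠ LAX: {(IAD, DEN, SEA, 18, CDG), (IAD, JFK, SEA, 18, CDG), (IAD, LHR, SEA, 18, CDG), (IAD, SFO, SEA, 18, CDG), (MIA, BOS, ATL, 9, MIA)}
Projecting to dst, code: {(IAD, DEN), (IAD, JFK), (IAD, LHR), (IAD, SFO), (MIA, BOS)}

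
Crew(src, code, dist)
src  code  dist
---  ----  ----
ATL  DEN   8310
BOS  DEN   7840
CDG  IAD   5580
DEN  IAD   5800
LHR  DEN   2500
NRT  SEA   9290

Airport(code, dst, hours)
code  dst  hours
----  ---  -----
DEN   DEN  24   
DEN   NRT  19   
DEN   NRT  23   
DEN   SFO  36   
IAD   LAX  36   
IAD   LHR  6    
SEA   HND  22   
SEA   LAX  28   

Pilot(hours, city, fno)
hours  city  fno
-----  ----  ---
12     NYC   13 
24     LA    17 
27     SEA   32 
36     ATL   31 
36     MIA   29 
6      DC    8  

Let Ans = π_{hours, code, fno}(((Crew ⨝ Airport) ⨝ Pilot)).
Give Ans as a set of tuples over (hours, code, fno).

{(24, DEN, 17), (36, DEN, 29), (36, DEN, 31), (36, IAD, 29), (36, IAD, 31), (6, IAD, 8)}

Joining Crew and Airport on code yields {(ATL, DEN, 8310, DEN, 24), (ATL, DEN, 8310, NRT, 19), (ATL, DEN, 8310, NRT, 23), (ATL, DEN, 8310, SFO, 36), (BOS, DEN, 7840, DEN, 24), (BOS, DEN, 7840, NRT, 19), (BOS, DEN, 7840, NRT, 23), (BOS, DEN, 7840, SFO, 36), (CDG, IAD, 5580, LAX, 36), (CDG, IAD, 5580, LHR, 6), (DEN, IAD, 5800, LAX, 36), (DEN, IAD, 5800, LHR, 6), (LHR, DEN, 2500, DEN, 24), (LHR, DEN, 2500, NRT, 19), (LHR, DEN, 2500, NRT, 23), (LHR, DEN, 2500, SFO, 36), (NRT, SEA, 9290, HND, 22), (NRT, SEA, 9290, LAX, 28)}.
Joining (Crew ⨝ Airport) and Pilot on hours yields {(ATL, DEN, 8310, DEN, 24, LA, 17), (ATL, DEN, 8310, SFO, 36, ATL, 31), (ATL, DEN, 8310, SFO, 36, MIA, 29), (BOS, DEN, 7840, DEN, 24, LA, 17), (BOS, DEN, 7840, SFO, 36, ATL, 31), (BOS, DEN, 7840, SFO, 36, MIA, 29), (CDG, IAD, 5580, LAX, 36, ATL, 31), (CDG, IAD, 5580, LAX, 36, MIA, 29), (CDG, IAD, 5580, LHR, 6, DC, 8), (DEN, IAD, 5800, LAX, 36, ATL, 31), (DEN, IAD, 5800, LAX, 36, MIA, 29), (DEN, IAD, 5800, LHR, 6, DC, 8), (LHR, DEN, 2500, DEN, 24, LA, 17), (LHR, DEN, 2500, SFO, 36, ATL, 31), (LHR, DEN, 2500, SFO, 36, MIA, 29)}.
Projecting to hours, code, fno (9 duplicate(s) eliminated): {(24, DEN, 17), (36, DEN, 29), (36, DEN, 31), (36, IAD, 29), (36, IAD, 31), (6, IAD, 8)}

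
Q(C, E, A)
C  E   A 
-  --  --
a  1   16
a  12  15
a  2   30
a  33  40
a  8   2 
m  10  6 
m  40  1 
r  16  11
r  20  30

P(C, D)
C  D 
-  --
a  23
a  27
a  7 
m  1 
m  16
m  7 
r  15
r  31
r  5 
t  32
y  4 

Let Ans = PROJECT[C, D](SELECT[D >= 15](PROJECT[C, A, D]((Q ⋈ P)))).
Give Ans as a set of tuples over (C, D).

Joining Q and P on C yields {(a, 1, 16, 23), (a, 1, 16, 27), (a, 1, 16, 7), (a, 12, 15, 23), (a, 12, 15, 27), (a, 12, 15, 7), (a, 2, 30, 23), (a, 2, 30, 27), (a, 2, 30, 7), (a, 33, 40, 23), (a, 33, 40, 27), (a, 33, 40, 7), (a, 8, 2, 23), (a, 8, 2, 27), (a, 8, 2, 7), (m, 10, 6, 1), (m, 10, 6, 16), (m, 10, 6, 7), (m, 40, 1, 1), (m, 40, 1, 16), (m, 40, 1, 7), (r, 16, 11, 15), (r, 16, 11, 31), (r, 16, 11, 5), (r, 20, 30, 15), (r, 20, 30, 31), (r, 20, 30, 5)}.
Projecting to C, A, D: {(a, 15, 23), (a, 15, 27), (a, 15, 7), (a, 16, 23), (a, 16, 27), (a, 16, 7), (a, 2, 23), (a, 2, 27), (a, 2, 7), (a, 30, 23), (a, 30, 27), (a, 30, 7), (a, 40, 23), (a, 40, 27), (a, 40, 7), (m, 1, 1), (m, 1, 16), (m, 1, 7), (m, 6, 1), (m, 6, 16), (m, 6, 7), (r, 11, 15), (r, 11, 31), (r, 11, 5), (r, 30, 15), (r, 30, 31), (r, 30, 5)}
Filtering on D >= 15 leaves {(a, 15, 23), (a, 15, 27), (a, 16, 23), (a, 16, 27), (a, 2, 23), (a, 2, 27), (a, 30, 23), (a, 30, 27), (a, 40, 23), (a, 40, 27), (m, 1, 16), (m, 6, 16), (r, 11, 15), (r, 11, 31), (r, 30, 15), (r, 30, 31)}.
Projecting to C, D (11 duplicate(s) eliminated): {(a, 23), (a, 27), (m, 16), (r, 15), (r, 31)}

{(a, 23), (a, 27), (m, 16), (r, 15), (r, 31)}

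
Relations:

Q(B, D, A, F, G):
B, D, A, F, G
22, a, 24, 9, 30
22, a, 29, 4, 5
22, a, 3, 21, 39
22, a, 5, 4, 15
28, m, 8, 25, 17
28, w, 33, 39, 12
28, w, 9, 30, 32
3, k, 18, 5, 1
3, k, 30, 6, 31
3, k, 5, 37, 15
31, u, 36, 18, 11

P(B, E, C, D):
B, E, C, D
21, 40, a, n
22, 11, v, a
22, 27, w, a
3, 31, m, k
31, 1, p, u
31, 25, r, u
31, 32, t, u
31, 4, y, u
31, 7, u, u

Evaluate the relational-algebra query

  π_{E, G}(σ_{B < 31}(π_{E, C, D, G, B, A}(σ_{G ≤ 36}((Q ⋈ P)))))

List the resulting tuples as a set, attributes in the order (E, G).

Joining Q and P on B, D yields {(22, a, 24, 9, 30, 11, v), (22, a, 24, 9, 30, 27, w), (22, a, 29, 4, 5, 11, v), (22, a, 29, 4, 5, 27, w), (22, a, 3, 21, 39, 11, v), (22, a, 3, 21, 39, 27, w), (22, a, 5, 4, 15, 11, v), (22, a, 5, 4, 15, 27, w), (3, k, 18, 5, 1, 31, m), (3, k, 30, 6, 31, 31, m), (3, k, 5, 37, 15, 31, m), (31, u, 36, 18, 11, 1, p), (31, u, 36, 18, 11, 25, r), (31, u, 36, 18, 11, 32, t), (31, u, 36, 18, 11, 4, y), (31, u, 36, 18, 11, 7, u)}.
σ[G ≤ 36]: keep tuples satisfying G ≤ 36 → {(22, a, 24, 9, 30, 11, v), (22, a, 24, 9, 30, 27, w), (22, a, 29, 4, 5, 11, v), (22, a, 29, 4, 5, 27, w), (22, a, 5, 4, 15, 11, v), (22, a, 5, 4, 15, 27, w), (3, k, 18, 5, 1, 31, m), (3, k, 30, 6, 31, 31, m), (3, k, 5, 37, 15, 31, m), (31, u, 36, 18, 11, 1, p), (31, u, 36, 18, 11, 25, r), (31, u, 36, 18, 11, 32, t), (31, u, 36, 18, 11, 4, y), (31, u, 36, 18, 11, 7, u)}
π_{E, C, D, G, B, A} gives {(1, p, u, 11, 31, 36), (11, v, a, 15, 22, 5), (11, v, a, 30, 22, 24), (11, v, a, 5, 22, 29), (25, r, u, 11, 31, 36), (27, w, a, 15, 22, 5), (27, w, a, 30, 22, 24), (27, w, a, 5, 22, 29), (31, m, k, 1, 3, 18), (31, m, k, 15, 3, 5), (31, m, k, 31, 3, 30), (32, t, u, 11, 31, 36), (4, y, u, 11, 31, 36), (7, u, u, 11, 31, 36)}.
σ[B < 31]: keep tuples satisfying B < 31 → {(11, v, a, 15, 22, 5), (11, v, a, 30, 22, 24), (11, v, a, 5, 22, 29), (27, w, a, 15, 22, 5), (27, w, a, 30, 22, 24), (27, w, a, 5, 22, 29), (31, m, k, 1, 3, 18), (31, m, k, 15, 3, 5), (31, m, k, 31, 3, 30)}
π_{E, G} gives {(11, 15), (11, 30), (11, 5), (27, 15), (27, 30), (27, 5), (31, 1), (31, 15), (31, 31)}.

{(11, 15), (11, 30), (11, 5), (27, 15), (27, 30), (27, 5), (31, 1), (31, 15), (31, 31)}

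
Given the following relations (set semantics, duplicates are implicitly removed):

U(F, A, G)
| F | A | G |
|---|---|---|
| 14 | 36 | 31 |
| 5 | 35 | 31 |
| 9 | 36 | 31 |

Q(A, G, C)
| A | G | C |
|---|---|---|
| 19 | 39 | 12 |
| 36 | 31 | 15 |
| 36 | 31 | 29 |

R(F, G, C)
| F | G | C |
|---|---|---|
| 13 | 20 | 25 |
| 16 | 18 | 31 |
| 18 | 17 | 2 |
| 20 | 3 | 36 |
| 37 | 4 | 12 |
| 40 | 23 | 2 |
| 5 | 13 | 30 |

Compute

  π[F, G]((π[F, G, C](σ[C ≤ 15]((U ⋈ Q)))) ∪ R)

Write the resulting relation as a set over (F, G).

Natural join on A, G: {(14, 36, 31, 15), (14, 36, 31, 29), (9, 36, 31, 15), (9, 36, 31, 29)}
Filtering on C ≤ 15 leaves {(14, 36, 31, 15), (9, 36, 31, 15)}.
Keep only column(s) F, G, C: {(14, 31, 15), (9, 31, 15)}
Union: {(14, 31, 15), (9, 31, 15)} with {(13, 20, 25), (16, 18, 31), (18, 17, 2), (20, 3, 36), (37, 4, 12), (40, 23, 2), (5, 13, 30)} → {(13, 20, 25), (14, 31, 15), (16, 18, 31), (18, 17, 2), (20, 3, 36), (37, 4, 12), (40, 23, 2), (5, 13, 30), (9, 31, 15)}
Keep only column(s) F, G: {(13, 20), (14, 31), (16, 18), (18, 17), (20, 3), (37, 4), (40, 23), (5, 13), (9, 31)}

{(13, 20), (14, 31), (16, 18), (18, 17), (20, 3), (37, 4), (40, 23), (5, 13), (9, 31)}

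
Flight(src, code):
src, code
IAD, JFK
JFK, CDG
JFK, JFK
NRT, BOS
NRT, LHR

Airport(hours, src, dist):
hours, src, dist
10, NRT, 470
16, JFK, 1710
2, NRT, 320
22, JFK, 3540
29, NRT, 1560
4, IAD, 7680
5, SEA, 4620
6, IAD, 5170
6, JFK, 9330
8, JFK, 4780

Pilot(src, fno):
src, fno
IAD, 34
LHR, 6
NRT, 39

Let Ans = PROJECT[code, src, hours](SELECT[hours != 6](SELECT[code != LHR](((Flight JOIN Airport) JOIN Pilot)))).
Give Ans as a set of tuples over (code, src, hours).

{(BOS, NRT, 10), (BOS, NRT, 2), (BOS, NRT, 29), (JFK, IAD, 4)}

Flight ⋈ Airport (natural join on src): {(IAD, JFK, 4, 7680), (IAD, JFK, 6, 5170), (JFK, CDG, 16, 1710), (JFK, CDG, 22, 3540), (JFK, CDG, 6, 9330), (JFK, CDG, 8, 4780), (JFK, JFK, 16, 1710), (JFK, JFK, 22, 3540), (JFK, JFK, 6, 9330), (JFK, JFK, 8, 4780), (NRT, BOS, 10, 470), (NRT, BOS, 2, 320), (NRT, BOS, 29, 1560), (NRT, LHR, 10, 470), (NRT, LHR, 2, 320), (NRT, LHR, 29, 1560)}
(Flight JOIN Airport) ⋈ Pilot (natural join on src): {(IAD, JFK, 4, 7680, 34), (IAD, JFK, 6, 5170, 34), (NRT, BOS, 10, 470, 39), (NRT, BOS, 2, 320, 39), (NRT, BOS, 29, 1560, 39), (NRT, LHR, 10, 470, 39), (NRT, LHR, 2, 320, 39), (NRT, LHR, 29, 1560, 39)}
Filtering on code != LHR leaves {(IAD, JFK, 4, 7680, 34), (IAD, JFK, 6, 5170, 34), (NRT, BOS, 10, 470, 39), (NRT, BOS, 2, 320, 39), (NRT, BOS, 29, 1560, 39)}.
Filtering on hours != 6 leaves {(IAD, JFK, 4, 7680, 34), (NRT, BOS, 10, 470, 39), (NRT, BOS, 2, 320, 39), (NRT, BOS, 29, 1560, 39)}.
Projecting to code, src, hours: {(BOS, NRT, 10), (BOS, NRT, 2), (BOS, NRT, 29), (JFK, IAD, 4)}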